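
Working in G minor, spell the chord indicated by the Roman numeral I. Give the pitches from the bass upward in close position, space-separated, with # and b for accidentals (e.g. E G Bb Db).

I is the major tonic (Picardy third), borrowed from the parallel major. In G minor that root is G.
So the chord is G-B-D.

G B D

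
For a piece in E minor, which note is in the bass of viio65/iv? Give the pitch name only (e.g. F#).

The applied chord viio65/iv is rooted on G#: G#-B-D-F.
The figure 65 means first inversion — the third is in the bass.

B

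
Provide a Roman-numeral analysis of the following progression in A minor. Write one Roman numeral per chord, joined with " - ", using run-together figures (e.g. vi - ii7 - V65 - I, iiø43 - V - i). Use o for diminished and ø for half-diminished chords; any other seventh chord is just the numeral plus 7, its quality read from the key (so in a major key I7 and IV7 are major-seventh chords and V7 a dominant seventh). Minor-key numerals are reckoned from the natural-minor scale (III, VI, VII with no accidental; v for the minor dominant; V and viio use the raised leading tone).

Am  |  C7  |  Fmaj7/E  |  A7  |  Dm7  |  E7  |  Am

Am: root A is the tonic; minor triad there is i.
C7 is the secondary dominant of VI (dominant seventh chord on C): V7/VI.
Fmaj7/E: major seventh chord on F = scale degree 6 → VI42.
A7 is the secondary dominant of iv (dominant seventh chord on A): V7/iv.
Dm7: minor seventh chord on D = scale degree 4 → iv7.
E7: dominant seventh chord on E = scale degree 5 → V7.
Am: minor triad on A = scale degree 1 → i.

i - V7/VI - VI42 - V7/iv - iv7 - V7 - i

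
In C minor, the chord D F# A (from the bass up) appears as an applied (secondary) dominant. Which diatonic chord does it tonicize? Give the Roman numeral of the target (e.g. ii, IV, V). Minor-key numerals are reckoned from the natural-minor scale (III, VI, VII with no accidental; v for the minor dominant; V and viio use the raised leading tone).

V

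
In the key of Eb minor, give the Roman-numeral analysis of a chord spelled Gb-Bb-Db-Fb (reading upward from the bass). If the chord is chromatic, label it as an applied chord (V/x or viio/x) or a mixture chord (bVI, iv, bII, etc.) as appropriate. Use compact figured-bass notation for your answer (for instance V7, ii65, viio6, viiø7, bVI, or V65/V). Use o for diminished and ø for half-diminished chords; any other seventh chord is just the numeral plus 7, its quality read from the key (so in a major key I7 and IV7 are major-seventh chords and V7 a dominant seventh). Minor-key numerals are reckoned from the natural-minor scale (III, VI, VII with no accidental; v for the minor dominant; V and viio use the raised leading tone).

The pitches Gb-Bb-Db-Fb form a dominant seventh chord rooted on Gb.
Gb is not a diatonic chord root with this quality in Eb minor, but it lies a perfect fifth above Cb (VI), so the chord functions as an applied dominant of VI.

V7/VI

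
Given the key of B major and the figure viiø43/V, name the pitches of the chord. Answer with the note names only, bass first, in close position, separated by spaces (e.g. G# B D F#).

B D# E# G#

The slash marks an applied leading-tone chord: viio of V. In B major, V is F#, so the leading tone to it is E#, a half step below.
Building a half-diminished seventh chord on E# gives E#-G#-B-D#.
The figured bass 43 indicates second inversion, placing the fifth (B) in the bass: B-D#-E#-G#.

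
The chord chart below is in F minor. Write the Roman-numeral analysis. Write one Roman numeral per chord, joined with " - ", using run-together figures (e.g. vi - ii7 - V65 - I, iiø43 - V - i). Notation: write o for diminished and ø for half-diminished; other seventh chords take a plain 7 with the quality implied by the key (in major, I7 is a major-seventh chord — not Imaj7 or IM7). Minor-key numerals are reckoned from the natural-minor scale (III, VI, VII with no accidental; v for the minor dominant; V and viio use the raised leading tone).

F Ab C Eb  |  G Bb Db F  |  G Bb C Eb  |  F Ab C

i7 - iiø7 - v43 - i

F-Ab-C-Eb: root F is the tonic; minor seventh chord there is i7.
G-Bb-Db-F has root G, degree 2 in F minor, so iiø7.
G-Bb-C-Eb: minor seventh chord on C = scale degree 5 → v43.
F-Ab-C has root F, degree 1 in F minor, so i.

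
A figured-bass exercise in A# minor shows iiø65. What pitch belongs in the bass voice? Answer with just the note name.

D#

iiø in A# minor has root B#; the chord is B#-D#-F#-A#.
The figure 65 means first inversion — the third is in the bass.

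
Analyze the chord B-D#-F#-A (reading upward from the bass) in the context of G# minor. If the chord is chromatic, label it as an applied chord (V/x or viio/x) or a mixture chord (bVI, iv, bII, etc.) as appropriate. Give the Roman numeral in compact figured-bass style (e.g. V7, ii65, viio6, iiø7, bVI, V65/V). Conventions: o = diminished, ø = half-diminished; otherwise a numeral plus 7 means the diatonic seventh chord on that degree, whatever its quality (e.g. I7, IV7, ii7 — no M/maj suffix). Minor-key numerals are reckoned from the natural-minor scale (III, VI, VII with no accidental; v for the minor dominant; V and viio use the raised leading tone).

V7/VI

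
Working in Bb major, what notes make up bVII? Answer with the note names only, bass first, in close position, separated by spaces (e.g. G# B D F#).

Ab C Eb

bVII is a major triad on the lowered seventh degree (the subtonic), borrowed from the parallel minor. In Bb major that root is Ab.
So the chord is Ab-C-Eb.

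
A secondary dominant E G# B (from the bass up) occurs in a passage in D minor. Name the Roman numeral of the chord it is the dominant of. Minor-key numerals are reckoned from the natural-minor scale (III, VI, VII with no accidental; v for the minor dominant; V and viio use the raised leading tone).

V

The chord is a major triad on E.
A dominant resolves down a perfect fifth: E → A. In D minor, A is scale degree 5, i.e. V.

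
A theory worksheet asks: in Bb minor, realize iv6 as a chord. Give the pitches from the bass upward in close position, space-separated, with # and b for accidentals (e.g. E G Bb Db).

Gb Bb Eb

The numeral's case and figure indicate a minor triad. In Bb minor its root, the fourth degree, is Eb.
That chord is spelled Eb-Gb-Bb.
With the 6 figure the chord is in first inversion; from the bass Gb upward in close position it reads Gb-Bb-Eb.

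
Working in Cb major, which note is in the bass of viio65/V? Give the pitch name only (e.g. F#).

Ab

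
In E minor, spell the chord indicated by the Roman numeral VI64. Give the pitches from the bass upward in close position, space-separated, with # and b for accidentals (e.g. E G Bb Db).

In E minor, scale degree 6 is C, and the diatonic chord built there is a major triad.
Stacking thirds from C gives C-E-G.
With the 64 figure the chord is in second inversion; from the bass G upward in close position it reads G-C-E.

G C E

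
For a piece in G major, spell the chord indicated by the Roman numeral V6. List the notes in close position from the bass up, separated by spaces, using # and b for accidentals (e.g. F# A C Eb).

F# A D

In G major, the fifth degree is D, and the diatonic chord built there is a major triad.
That chord is spelled D-F#-A.
The figured bass 6 indicates first inversion, placing the third (F#) in the bass: F#-A-D.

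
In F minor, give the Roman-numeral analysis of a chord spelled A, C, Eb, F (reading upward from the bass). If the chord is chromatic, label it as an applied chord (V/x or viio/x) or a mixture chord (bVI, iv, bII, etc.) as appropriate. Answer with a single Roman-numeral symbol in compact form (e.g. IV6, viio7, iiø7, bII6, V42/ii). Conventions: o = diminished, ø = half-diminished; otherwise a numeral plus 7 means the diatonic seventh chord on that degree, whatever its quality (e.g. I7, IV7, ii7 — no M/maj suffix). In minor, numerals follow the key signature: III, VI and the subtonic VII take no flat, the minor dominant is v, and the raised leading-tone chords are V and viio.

Stacked in thirds the chord is F-A-C-Eb: a dominant seventh chord on F.
F is not a diatonic chord root with this quality in F minor, but it lies a perfect fifth above Bb (iv), so the chord functions as an applied dominant of iv.
With A in the bass the chord is in first inversion, so the figured bass is 65.

V65/iv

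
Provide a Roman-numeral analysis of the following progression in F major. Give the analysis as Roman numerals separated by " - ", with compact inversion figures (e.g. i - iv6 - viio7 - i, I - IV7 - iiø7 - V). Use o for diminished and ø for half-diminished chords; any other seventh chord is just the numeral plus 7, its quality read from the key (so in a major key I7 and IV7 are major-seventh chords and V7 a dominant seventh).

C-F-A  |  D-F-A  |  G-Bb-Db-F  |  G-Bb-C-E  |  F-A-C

I64 - vi - iiø7 - V43 - I

C-F-A: root F is the tonic; major triad there is I64.
D-F-A: minor triad on D = scale degree 6 → vi.
G-Bb-Db-F: G with this quality isn't in the key; it's iiø7, borrowed from the parallel minor.
G-Bb-C-E: root C is the dominant; dominant seventh chord there is V43.
F-A-C: root F is the tonic; major triad there is I.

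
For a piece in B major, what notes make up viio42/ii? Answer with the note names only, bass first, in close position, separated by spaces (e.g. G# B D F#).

A B# D# F#

The slash marks an applied leading-tone chord: viio of ii. In B major, ii is C#, so the leading tone to it is B#, a half step below.
Building a fully diminished seventh chord on B# gives B#-D#-F#-A.
With the 42 figure the chord is in third inversion; from the bass A upward in close position it reads A-B#-D#-F#.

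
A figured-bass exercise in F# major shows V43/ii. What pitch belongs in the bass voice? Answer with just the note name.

A#

The applied chord V43/ii is rooted on D#: D#-F##-A#-C#.
The figure 43 means second inversion — the fifth is in the bass.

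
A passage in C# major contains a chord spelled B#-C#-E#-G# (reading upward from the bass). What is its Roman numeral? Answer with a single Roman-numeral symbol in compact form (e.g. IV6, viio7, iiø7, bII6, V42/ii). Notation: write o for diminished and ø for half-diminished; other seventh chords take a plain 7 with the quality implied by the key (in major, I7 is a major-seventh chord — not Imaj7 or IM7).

I42

Stacked in thirds the chord is C#-E#-G#-B#: a major seventh chord on C#.
In C# major, C# is the tonic; the diatonic major seventh chord there is I7.
With B# in the bass the chord is in third inversion, so the figured bass is 42.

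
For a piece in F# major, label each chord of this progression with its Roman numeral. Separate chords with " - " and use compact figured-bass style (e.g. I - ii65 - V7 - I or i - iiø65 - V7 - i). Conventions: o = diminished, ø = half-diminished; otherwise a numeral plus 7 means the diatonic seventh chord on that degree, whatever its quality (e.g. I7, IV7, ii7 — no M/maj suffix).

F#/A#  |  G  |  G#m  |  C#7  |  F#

I6 - bII - ii - V7 - I

F#/A# has root F#, degree 1 in F# major, so I6.
G: major triad on G — chromatic; G is the lowered second degree, so this is the Neapolitan chord, bII.
G#m has root G#, degree 2 in F# major, so ii.
C#7 has root C#, degree 5 in F# major, so V7.
F#: root F# is the tonic; major triad there is I.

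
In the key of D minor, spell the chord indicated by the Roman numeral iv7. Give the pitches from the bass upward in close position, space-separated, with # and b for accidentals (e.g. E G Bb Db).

G Bb D F

In D minor, scale degree 4 is G, and the diatonic chord built there is a minor seventh chord.
Stacking thirds from G gives G-Bb-D-F.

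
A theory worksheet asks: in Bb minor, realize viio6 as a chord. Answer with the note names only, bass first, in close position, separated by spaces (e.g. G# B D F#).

C Eb A

In Bb minor, the leading-tone chord is built on the raised seventh degree, A.
That chord is spelled A-C-Eb.
With the 6 figure the chord is in first inversion; from the bass C upward in close position it reads C-Eb-A.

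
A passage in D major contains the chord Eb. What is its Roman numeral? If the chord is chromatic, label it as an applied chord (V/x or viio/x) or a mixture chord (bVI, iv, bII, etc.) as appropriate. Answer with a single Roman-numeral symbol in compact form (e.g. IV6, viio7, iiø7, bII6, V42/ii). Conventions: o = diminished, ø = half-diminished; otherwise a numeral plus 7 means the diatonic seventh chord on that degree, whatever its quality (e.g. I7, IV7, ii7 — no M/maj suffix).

bII

The pitches Eb-G-Bb form a major triad rooted on Eb.
Eb is the lowered second degree of D major (diatonic 2 would be E). This is the Neapolitan chord — a major triad on the lowered second degree.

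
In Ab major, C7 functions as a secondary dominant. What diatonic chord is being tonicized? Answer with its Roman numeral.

vi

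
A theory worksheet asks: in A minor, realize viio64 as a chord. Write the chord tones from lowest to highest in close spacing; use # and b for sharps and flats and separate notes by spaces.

D G# B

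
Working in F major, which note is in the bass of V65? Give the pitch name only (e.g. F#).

E

V in F major has root C; the chord is C-E-G-Bb.
The figure 65 means first inversion — the third is in the bass.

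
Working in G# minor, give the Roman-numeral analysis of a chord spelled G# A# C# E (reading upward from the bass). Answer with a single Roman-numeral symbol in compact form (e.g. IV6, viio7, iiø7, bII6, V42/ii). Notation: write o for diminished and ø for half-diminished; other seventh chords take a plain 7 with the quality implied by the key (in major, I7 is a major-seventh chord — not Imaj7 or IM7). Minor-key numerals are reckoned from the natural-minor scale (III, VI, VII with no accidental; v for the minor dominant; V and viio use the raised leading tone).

iiø42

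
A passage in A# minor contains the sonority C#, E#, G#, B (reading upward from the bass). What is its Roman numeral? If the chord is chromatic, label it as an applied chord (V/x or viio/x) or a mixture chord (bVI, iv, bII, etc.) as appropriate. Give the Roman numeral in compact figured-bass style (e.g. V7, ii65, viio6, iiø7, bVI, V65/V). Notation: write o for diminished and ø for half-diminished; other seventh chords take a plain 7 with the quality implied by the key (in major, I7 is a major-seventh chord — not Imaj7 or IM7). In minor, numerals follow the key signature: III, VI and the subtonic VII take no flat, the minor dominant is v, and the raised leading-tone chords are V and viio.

The pitches C#-E#-G#-B form a dominant seventh chord rooted on C#.
C# is not a diatonic chord root with this quality in A# minor, but it lies a perfect fifth above F# (VI), so the chord functions as an applied dominant of VI.

V7/VI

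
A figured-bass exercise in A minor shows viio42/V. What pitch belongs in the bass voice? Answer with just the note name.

The applied chord viio42/V is rooted on D#: D#-F#-A-C.
The figure 42 means third inversion — the seventh is in the bass.

C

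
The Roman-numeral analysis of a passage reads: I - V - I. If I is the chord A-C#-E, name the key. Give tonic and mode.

The anchor chord is a major triad on A, labeled I.
If A is scale degree 1 and the mode makes that degree carry a major triad, the tonic is A and the mode is major.

A major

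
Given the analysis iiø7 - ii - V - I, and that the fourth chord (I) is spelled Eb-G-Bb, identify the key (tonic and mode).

Eb major

The chord Eb is a major triad rooted on Eb; its label is I.
If Eb is scale degree 1 and the mode makes that degree carry a major triad, the tonic is Eb and the mode is major.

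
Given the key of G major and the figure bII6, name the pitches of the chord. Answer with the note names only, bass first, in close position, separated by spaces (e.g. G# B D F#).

Scale degree 2 in G major is A; lowering it a half step gives Ab. bII6 is the Neapolitan sixth — a major triad on the lowered second degree, here in its customary first inversion.
So the chord is Ab-C-Eb, a major triad.
With the 6 figure the chord is in first inversion; from the bass C upward in close position it reads C-Eb-Ab.

C Eb Ab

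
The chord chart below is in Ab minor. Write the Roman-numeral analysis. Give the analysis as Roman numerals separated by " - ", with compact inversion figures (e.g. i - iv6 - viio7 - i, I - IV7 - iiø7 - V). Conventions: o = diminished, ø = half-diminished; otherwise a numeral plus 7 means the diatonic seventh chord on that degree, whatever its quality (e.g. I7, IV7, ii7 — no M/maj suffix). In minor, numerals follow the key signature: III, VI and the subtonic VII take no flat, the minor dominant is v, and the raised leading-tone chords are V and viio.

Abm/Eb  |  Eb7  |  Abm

i64 - V7 - i

Abm/Eb: root Ab is the tonic; minor triad there is i64.
Eb7 has root Eb, degree 5 in Ab minor, so V7.
Abm: minor triad on Ab = scale degree 1 → i.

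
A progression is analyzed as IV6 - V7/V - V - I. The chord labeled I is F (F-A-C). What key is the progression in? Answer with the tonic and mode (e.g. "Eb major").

I is given as F-A-C — a major triad with root F.
If F is scale degree 1 and the mode makes that degree carry a major triad, the tonic is F and the mode is major.

F major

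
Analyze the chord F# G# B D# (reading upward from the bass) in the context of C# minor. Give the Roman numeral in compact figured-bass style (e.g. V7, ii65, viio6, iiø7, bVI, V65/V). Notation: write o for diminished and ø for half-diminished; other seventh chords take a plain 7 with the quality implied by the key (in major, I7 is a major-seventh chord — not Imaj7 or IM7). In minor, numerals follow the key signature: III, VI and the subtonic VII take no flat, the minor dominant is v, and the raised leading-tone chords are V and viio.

The pitches G#-B-D#-F# form a minor seventh chord rooted on G#.
In C# minor, G# is the dominant; the diatonic minor seventh chord there is v7.
With F# in the bass the chord is in third inversion, so the figured bass is 42.

v42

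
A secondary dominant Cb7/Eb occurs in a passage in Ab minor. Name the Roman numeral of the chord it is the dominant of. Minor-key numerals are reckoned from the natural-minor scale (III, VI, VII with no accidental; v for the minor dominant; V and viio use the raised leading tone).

VI

The chord is a dominant seventh chord on Cb.
A dominant resolves down a perfect fifth: Cb → Fb. In Ab minor, Fb is scale degree 6, i.e. VI.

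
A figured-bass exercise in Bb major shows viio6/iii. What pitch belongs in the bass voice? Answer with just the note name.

E

The applied chord viio6/iii is rooted on C#: C#-E-G.
The figure 6 means first inversion — the third is in the bass.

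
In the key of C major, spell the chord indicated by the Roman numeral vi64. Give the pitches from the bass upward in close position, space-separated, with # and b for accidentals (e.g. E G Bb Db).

The numeral's case and figure indicate a minor triad. In C major its root, scale degree 6, is A.
That chord is spelled A-C-E.
With the 64 figure the chord is in second inversion; from the bass E upward in close position it reads E-A-C.

E A C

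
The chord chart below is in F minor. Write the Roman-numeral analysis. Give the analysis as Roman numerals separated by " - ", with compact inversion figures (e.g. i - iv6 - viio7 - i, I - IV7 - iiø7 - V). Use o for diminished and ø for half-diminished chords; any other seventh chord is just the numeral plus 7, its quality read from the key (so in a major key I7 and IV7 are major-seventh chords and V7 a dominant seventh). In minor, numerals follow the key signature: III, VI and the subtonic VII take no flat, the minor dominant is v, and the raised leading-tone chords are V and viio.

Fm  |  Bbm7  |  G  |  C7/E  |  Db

Fm has root F, degree 1 in F minor, so i.
Bbm7: minor seventh chord on Bb = scale degree 4 → iv7.
G: a major triad on G, the applied dominant of V → V/V.
C7/E: dominant seventh chord on C = scale degree 5 → V65.
Db: root Db is the submediant; major triad there is VI.

i - iv7 - V/V - V65 - VI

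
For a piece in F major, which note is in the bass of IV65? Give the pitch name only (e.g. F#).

IV in F major has root Bb; the chord is Bb-D-F-A.
The figure 65 means first inversion — the third is in the bass.

D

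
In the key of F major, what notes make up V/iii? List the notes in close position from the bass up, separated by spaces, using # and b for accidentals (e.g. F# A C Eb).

The slash means an applied dominant: we want the dominant of iii. In F major, iii is A minor, and its dominant is built on E.
Building a major triad on E gives E-G#-B.

E G# B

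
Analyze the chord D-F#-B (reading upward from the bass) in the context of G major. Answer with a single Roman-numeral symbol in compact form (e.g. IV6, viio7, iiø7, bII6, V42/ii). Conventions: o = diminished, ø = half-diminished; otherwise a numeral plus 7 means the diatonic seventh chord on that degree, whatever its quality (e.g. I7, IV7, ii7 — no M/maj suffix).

iii6

The pitches B-D-F# form a minor triad rooted on B.
B is scale degree 3 in G major, and a minor triad on that degree is written iii.
With D in the bass the chord is in first inversion, so the figured bass is 6.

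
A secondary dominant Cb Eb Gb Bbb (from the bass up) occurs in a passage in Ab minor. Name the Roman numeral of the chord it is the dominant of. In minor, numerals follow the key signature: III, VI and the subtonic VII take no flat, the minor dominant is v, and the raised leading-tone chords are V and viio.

VI

The chord is a dominant seventh chord on Cb.
A dominant resolves down a perfect fifth: Cb → Fb. In Ab minor, Fb is scale degree 6, i.e. VI.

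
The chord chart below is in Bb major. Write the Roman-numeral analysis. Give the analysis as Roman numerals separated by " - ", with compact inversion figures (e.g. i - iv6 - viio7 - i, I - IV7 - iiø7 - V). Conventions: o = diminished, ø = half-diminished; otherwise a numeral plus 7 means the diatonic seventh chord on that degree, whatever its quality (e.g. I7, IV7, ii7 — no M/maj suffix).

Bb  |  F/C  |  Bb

I - V64 - I

Bb has root Bb, degree 1 in Bb major, so I.
F/C has root F, degree 5 in Bb major, so V64.
Bb: root Bb is the tonic; major triad there is I.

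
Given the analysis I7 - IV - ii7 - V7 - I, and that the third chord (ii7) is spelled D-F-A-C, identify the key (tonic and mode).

C major

The chord Dm7 is a minor seventh chord rooted on D; its label is ii7.
If D is scale degree 2 and the mode makes that degree carry a minor seventh chord, the tonic is C and the mode is major.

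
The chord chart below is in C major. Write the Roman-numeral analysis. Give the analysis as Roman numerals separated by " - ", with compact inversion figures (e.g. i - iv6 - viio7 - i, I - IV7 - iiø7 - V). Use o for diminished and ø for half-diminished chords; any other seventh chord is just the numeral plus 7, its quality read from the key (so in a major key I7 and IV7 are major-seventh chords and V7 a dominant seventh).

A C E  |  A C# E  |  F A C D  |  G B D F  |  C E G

vi - V/ii - ii65 - V7 - I

A-C-E: minor triad on A = scale degree 6 → vi.
A-C#-E is the secondary dominant of ii (major triad on A): V/ii.
F-A-C-D has root D, degree 2 in C major, so ii65.
G-B-D-F has root G, degree 5 in C major, so V7.
C-E-G: major triad on C = scale degree 1 → I.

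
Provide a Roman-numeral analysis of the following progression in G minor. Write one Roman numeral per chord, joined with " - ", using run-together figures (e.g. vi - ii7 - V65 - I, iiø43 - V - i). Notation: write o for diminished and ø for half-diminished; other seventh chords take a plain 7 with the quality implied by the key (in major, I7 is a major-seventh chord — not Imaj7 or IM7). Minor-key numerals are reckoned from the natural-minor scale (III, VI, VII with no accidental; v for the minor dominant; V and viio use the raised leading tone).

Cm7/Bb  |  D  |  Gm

iv42 - V - i

Cm7/Bb has root C, degree 4 in G minor, so iv42.
D has root D, degree 5 in G minor, so V.
Gm: root G is the tonic; minor triad there is i.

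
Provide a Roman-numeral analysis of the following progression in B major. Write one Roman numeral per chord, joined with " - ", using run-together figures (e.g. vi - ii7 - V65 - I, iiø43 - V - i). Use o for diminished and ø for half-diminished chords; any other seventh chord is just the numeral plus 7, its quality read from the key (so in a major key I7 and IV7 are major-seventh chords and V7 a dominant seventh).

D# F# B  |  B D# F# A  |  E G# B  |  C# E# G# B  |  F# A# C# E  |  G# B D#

I6 - V7/IV - IV - V7/V - V7 - vi

D#-F#-B: root B is the tonic; major triad there is I6.
B-D#-F#-A: chromatic; B is V of IV, so V7/IV.
E-G#-B: major triad on E = scale degree 4 → IV.
C#-E#-G#-B: a dominant seventh chord on C#, the applied dominant of V → V7/V.
F#-A#-C#-E has root F#, degree 5 in B major, so V7.
G#-B-D#: minor triad on G# = scale degree 6 → vi.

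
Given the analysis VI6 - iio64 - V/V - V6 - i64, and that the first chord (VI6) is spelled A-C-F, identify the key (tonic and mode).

The chord F/A is a major triad rooted on F; its label is VI6.
If F is scale degree 6 and the mode makes that degree carry a major triad, the tonic is A and the mode is minor.

A minor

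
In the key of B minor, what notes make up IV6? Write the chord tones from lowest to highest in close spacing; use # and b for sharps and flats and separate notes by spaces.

G# B E

IV6 is the major subdominant, borrowed from the parallel major. In B minor that root is E.
So the chord is E-G#-B, a major triad.
The figured bass 6 indicates first inversion, placing the third (G#) in the bass: G#-B-E.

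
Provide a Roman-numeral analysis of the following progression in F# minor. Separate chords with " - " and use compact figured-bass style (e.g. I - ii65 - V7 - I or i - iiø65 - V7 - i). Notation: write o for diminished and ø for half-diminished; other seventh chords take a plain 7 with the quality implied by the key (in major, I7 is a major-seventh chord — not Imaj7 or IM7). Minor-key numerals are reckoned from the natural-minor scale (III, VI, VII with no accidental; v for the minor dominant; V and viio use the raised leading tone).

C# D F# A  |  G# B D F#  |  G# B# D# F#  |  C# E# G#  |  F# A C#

VI42 - iiø7 - V7/V - V - i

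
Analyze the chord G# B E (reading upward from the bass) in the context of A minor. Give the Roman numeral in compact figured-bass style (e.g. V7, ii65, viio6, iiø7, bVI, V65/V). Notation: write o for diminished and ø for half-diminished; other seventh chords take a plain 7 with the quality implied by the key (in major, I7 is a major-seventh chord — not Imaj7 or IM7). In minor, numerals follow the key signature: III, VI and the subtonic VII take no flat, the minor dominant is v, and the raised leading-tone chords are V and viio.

V6

Stacked in thirds the chord is E-G#-B: a major triad on E.
In A minor, E is the dominant; the diatonic major triad there is V.
With G# in the bass the chord is in first inversion, so the figured bass is 6.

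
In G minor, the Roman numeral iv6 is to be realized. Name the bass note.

iv in G minor has root C; the chord is C-Eb-G.
The figure 6 means first inversion — the third is in the bass.

Eb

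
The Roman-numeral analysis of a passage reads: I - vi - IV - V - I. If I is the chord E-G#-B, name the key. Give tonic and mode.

E major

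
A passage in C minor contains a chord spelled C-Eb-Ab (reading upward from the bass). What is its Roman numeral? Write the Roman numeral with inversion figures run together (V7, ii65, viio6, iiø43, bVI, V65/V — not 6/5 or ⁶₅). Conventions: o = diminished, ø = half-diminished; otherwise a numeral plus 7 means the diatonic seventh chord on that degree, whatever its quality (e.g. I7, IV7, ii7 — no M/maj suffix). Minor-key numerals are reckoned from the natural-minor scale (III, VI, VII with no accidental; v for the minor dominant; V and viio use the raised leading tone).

VI6

The pitches Ab-C-Eb form a major triad rooted on Ab.
Ab is scale degree 6 in C minor, and a major triad on that degree is written VI.
With C in the bass the chord is in first inversion, so the figured bass is 6.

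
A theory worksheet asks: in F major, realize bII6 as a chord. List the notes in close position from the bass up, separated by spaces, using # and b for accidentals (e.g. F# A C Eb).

Bb Db Gb

Scale degree 2 in F major is G; lowering it a half step gives Gb. bII6 is the Neapolitan sixth — a major triad on the lowered second degree, here in its customary first inversion.
So the chord is Gb-Bb-Db, a major triad.
The figured bass 6 indicates first inversion, placing the third (Bb) in the bass: Bb-Db-Gb.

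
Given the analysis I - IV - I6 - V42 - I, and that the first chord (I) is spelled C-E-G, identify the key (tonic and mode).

The chord C is a major triad rooted on C; its label is I.
If C is scale degree 1 and the mode makes that degree carry a major triad, the tonic is C and the mode is major.

C major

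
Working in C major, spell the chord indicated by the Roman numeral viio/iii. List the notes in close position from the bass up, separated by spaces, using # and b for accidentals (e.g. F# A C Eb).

viio/iii is a secondary leading-tone chord. The target iii is E in C major; the applied chord is rooted a semitone below, on D#.
Building a diminished triad on D# gives D#-F#-A.

D# F# A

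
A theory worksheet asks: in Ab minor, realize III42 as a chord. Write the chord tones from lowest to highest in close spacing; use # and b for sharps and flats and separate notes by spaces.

Bb Cb Eb Gb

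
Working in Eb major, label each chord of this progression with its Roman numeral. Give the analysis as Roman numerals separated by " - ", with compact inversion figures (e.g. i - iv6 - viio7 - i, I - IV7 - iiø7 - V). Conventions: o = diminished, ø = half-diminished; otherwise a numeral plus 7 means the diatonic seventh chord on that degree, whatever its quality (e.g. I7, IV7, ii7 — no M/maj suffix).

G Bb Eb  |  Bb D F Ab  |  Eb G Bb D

I6 - V7 - I7

G-Bb-Eb has root Eb, degree 1 in Eb major, so I6.
Bb-D-F-Ab: dominant seventh chord on Bb = scale degree 5 → V7.
Eb-G-Bb-D: major seventh chord on Eb = scale degree 1 → I7.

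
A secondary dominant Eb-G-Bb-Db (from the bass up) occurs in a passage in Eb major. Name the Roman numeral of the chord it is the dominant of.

IV

The chord is a dominant seventh chord on Eb.
A dominant resolves down a perfect fifth: Eb → Ab. In Eb major, Ab is scale degree 4, i.e. IV.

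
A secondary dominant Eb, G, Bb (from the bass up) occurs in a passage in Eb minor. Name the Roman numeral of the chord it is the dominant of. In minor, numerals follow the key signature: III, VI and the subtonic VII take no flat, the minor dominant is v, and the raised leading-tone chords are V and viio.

The chord is a major triad on Eb.
A dominant resolves down a perfect fifth: Eb → Ab. In Eb minor, Ab is scale degree 4, i.e. iv.

iv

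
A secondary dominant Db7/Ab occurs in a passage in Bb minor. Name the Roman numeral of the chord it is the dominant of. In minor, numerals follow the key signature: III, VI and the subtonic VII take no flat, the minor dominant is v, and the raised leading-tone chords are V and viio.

VI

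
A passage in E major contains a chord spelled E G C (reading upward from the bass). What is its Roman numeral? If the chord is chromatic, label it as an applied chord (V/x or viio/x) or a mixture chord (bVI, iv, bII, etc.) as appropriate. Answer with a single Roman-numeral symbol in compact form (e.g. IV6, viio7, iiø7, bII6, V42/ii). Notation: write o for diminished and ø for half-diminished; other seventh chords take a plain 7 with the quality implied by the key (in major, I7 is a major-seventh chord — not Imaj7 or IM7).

Stacked in thirds the chord is C-E-G: a major triad on C.
C is the lowered sixth degree of E major (diatonic 6 would be C#). This is a major triad on the lowered sixth degree, borrowed from the parallel minor.
With E in the bass the chord is in first inversion, so the figured bass is 6.

bVI6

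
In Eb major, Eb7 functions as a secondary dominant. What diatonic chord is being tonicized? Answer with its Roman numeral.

The chord is a dominant seventh chord on Eb.
A dominant resolves down a perfect fifth: Eb → Ab. In Eb major, Ab is scale degree 4, i.e. IV.

IV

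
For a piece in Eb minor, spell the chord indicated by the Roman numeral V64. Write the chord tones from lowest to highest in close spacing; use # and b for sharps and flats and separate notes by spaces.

F Bb D

In Eb minor, the dominant is Bb. The dominant is major (leading tone raised), so V is a major triad.
That chord is spelled Bb-D-F.
With the 64 figure the chord is in second inversion; from the bass F upward in close position it reads F-Bb-D.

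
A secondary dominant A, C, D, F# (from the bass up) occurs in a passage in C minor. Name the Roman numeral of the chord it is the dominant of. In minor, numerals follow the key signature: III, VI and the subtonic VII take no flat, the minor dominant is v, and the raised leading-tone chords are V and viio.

V

The chord is a dominant seventh chord on D.
A dominant resolves down a perfect fifth: D → G. In C minor, G is scale degree 5, i.e. V.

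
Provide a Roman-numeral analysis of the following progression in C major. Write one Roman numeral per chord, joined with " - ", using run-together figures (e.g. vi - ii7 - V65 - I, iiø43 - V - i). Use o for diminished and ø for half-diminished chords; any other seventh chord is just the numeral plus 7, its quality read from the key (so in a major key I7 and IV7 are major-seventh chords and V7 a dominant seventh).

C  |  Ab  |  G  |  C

C: root C is the tonic; major triad there is I.
Ab: Ab with this quality isn't in the key; it's bVI, borrowed from the parallel minor.
G has root G, degree 5 in C major, so V.
C: root C is the tonic; major triad there is I.

I - bVI - V - I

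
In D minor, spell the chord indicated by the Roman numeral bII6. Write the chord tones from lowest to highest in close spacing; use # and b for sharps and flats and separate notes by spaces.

bII6 is the Neapolitan sixth — a major triad on the lowered second degree, here in its customary first inversion. In D minor that root is Eb.
So the chord is Eb-G-Bb, a major triad.
The figured bass 6 indicates first inversion, placing the third (G) in the bass: G-Bb-Eb.

G Bb Eb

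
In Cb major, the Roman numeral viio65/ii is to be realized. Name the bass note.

The applied chord viio65/ii is rooted on C: C-Eb-Gb-Bbb.
The figure 65 means first inversion — the third is in the bass.

Eb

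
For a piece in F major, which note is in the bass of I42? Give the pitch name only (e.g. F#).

E

I in F major has root F; the chord is F-A-C-E.
The figure 42 means third inversion — the seventh is in the bass.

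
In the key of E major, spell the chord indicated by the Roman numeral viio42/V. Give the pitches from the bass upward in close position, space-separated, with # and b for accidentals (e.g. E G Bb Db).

The slash marks an applied leading-tone chord: viio of V. In E major, V is B, so the leading tone to it is A#, a half step below.
Building a fully diminished seventh chord on A# gives A#-C#-E-G.
With the 42 figure the chord is in third inversion; from the bass G upward in close position it reads G-A#-C#-E.

G A# C# E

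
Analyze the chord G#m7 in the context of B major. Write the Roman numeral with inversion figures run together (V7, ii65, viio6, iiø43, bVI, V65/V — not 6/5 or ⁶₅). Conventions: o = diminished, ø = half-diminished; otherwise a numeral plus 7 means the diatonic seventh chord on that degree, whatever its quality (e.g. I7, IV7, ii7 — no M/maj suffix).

vi7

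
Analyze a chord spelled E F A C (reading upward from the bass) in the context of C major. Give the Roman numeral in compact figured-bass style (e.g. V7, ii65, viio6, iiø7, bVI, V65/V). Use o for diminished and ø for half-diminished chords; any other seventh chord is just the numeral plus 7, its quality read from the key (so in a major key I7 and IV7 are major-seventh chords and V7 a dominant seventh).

IV42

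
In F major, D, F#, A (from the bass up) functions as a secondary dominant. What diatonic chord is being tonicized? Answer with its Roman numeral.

ii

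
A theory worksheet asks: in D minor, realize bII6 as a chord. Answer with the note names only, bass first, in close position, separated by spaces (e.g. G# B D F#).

Scale degree 2 in D minor is E; lowering it a half step gives Eb. bII6 is the Neapolitan sixth — a major triad on the lowered second degree, here in its customary first inversion.
So the chord is Eb-G-Bb.
The figured bass 6 indicates first inversion, placing the third (G) in the bass: G-Bb-Eb.

G Bb Eb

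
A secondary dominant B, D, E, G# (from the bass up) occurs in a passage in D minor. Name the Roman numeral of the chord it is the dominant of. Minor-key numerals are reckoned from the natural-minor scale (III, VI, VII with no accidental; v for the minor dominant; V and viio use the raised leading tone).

V

The chord is a dominant seventh chord on E.
A dominant resolves down a perfect fifth: E → A. In D minor, A is scale degree 5, i.e. V.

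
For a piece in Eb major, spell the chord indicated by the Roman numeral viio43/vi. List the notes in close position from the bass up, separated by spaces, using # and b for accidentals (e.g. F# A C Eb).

F Ab B D

The slash marks an applied leading-tone chord: viio of vi. In Eb major, vi is C, so the leading tone to it is B, a half step below.
Building a fully diminished seventh chord on B gives B-D-F-Ab.
The figured bass 43 indicates second inversion, placing the fifth (F) in the bass: F-Ab-B-D.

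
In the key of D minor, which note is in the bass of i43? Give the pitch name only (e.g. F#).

A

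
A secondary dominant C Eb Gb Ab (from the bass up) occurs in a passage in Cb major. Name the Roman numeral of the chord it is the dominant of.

ii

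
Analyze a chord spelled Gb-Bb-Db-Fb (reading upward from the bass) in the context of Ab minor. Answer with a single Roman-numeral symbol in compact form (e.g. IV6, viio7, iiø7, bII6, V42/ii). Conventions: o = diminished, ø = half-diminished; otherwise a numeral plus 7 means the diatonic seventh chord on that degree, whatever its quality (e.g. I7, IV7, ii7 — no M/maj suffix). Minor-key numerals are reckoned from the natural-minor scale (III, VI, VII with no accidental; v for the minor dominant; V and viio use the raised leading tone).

VII7

The pitches Gb-Bb-Db-Fb form a dominant seventh chord rooted on Gb.
Gb is scale degree 7 in Ab minor, and a dominant seventh chord on that degree is written VII7.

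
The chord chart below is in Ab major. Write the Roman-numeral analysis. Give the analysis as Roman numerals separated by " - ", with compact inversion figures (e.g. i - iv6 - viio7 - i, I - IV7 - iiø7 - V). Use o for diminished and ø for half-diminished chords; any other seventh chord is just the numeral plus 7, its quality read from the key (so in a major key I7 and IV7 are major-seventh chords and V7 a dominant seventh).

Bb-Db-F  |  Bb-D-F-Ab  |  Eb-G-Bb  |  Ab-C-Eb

Bb-Db-F has root Bb, degree 2 in Ab major, so ii.
Bb-D-F-Ab is the secondary dominant of V (dominant seventh chord on Bb): V7/V.
Eb-G-Bb has root Eb, degree 5 in Ab major, so V.
Ab-C-Eb: major triad on Ab = scale degree 1 → I.

ii - V7/V - V - I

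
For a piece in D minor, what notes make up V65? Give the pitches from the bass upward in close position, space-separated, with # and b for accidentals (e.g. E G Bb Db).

In D minor, scale degree 5 is A. The dominant is major (leading tone raised), so V is a dominant seventh chord.
That chord is spelled A-C#-E-G.
With the 65 figure the chord is in first inversion; from the bass C# upward in close position it reads C#-E-G-A.

C# E G A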